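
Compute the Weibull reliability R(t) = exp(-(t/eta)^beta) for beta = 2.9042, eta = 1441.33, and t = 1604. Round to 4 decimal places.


beta = 2.9042, eta = 1441.33, t = 1604
t/eta = 1604 / 1441.33 = 1.1129
(t/eta)^beta = 1.1129^2.9042 = 1.3642
R(t) = exp(-1.3642)
R(t) = 0.2556

0.2556


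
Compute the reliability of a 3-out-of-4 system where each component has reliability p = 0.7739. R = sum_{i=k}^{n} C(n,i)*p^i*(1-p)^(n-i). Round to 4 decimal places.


k = 3, n = 4, p = 0.7739
i=3: C(4,3)=4 * 0.7739^3 * 0.2261^1 = 0.4192
i=4: C(4,4)=1 * 0.7739^4 * 0.2261^0 = 0.3587
R = sum of terms = 0.7779

0.7779


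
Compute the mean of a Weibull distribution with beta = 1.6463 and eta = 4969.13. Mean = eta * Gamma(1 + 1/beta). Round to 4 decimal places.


beta = 1.6463, eta = 4969.13
1/beta = 0.6074
1 + 1/beta = 1.6074
Gamma(1.6074) = 0.8944
Mean = 4969.13 * 0.8944
Mean = 4444.2549

4444.2549


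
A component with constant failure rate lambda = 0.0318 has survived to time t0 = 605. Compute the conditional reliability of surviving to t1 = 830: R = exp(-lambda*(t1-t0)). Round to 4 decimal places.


lambda = 0.0318
t0 = 605, t1 = 830
t1 - t0 = 225
lambda * (t1-t0) = 0.0318 * 225 = 7.155
R = exp(-7.155)
R = 0.0008

0.0008


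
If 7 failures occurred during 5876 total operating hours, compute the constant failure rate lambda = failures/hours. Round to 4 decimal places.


failures = 7
total_hours = 5876
lambda = 7 / 5876
lambda = 0.0012

0.0012


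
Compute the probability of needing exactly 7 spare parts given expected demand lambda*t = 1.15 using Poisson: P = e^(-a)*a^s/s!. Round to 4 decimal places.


a = 1.15, s = 7
e^(-a) = e^(-1.15) = 0.3166
a^s = 1.15^7 = 2.66
s! = 5040
P = 0.3166 * 2.66 / 5040
P = 0.0002

0.0002


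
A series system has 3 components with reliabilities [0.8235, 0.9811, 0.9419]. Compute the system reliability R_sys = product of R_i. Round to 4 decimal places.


Components: [0.8235, 0.9811, 0.9419]
After component 1 (R=0.8235): product = 0.8235
After component 2 (R=0.9811): product = 0.8079
After component 3 (R=0.9419): product = 0.761
R_sys = 0.761

0.761


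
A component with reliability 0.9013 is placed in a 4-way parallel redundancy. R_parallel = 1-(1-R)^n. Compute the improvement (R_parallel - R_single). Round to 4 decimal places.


R_single = 0.9013, n = 4
1 - R_single = 0.0987
(1 - R_single)^n = 0.0987^4 = 0.0001
R_parallel = 1 - 0.0001 = 0.9999
Improvement = 0.9999 - 0.9013
Improvement = 0.0986

0.0986


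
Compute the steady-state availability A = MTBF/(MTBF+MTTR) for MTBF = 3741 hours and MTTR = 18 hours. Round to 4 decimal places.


MTBF = 3741
MTTR = 18
MTBF + MTTR = 3759
A = 3741 / 3759
A = 0.9952

0.9952


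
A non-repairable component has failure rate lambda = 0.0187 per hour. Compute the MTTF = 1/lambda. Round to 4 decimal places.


lambda = 0.0187
MTTF = 1 / 0.0187
MTTF = 53.4759

53.4759


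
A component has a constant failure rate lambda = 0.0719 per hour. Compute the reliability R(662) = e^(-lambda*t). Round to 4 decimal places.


lambda = 0.0719
t = 662
lambda * t = 47.5978
R(t) = e^(-47.5978)
R(t) = 0.0

0.0


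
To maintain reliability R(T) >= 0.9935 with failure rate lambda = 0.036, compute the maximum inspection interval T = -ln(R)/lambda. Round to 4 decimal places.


R_target = 0.9935
lambda = 0.036
-ln(0.9935) = 0.0065
T = 0.0065 / 0.036
T = 0.1811

0.1811


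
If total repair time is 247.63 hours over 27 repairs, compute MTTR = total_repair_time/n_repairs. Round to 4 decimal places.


total_repair_time = 247.63
n_repairs = 27
MTTR = 247.63 / 27
MTTR = 9.1715

9.1715


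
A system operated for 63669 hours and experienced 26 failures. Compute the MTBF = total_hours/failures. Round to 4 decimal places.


total_hours = 63669
failures = 26
MTBF = 63669 / 26
MTBF = 2448.8077

2448.8077


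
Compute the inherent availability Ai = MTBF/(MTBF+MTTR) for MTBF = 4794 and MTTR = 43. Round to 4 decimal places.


MTBF = 4794
MTTR = 43
MTBF + MTTR = 4837
Ai = 4794 / 4837
Ai = 0.9911

0.9911


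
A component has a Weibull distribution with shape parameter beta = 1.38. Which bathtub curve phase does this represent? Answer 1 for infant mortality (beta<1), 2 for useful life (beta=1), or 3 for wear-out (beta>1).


beta = 1.38
Compare beta to 1:
beta < 1 => infant mortality (phase 1)
beta = 1 => useful life (phase 2)
beta > 1 => wear-out (phase 3)
Since beta = 1.38, this is wear-out (increasing failure rate)
Phase = 3

3


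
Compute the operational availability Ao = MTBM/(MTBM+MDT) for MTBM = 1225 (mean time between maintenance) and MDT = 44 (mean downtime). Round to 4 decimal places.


MTBM = 1225
MDT = 44
MTBM + MDT = 1269
Ao = 1225 / 1269
Ao = 0.9653

0.9653


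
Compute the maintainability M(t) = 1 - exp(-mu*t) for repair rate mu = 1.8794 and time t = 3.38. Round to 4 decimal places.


mu = 1.8794, t = 3.38
mu * t = 1.8794 * 3.38 = 6.3524
exp(-6.3524) = 0.0017
M(t) = 1 - 0.0017
M(t) = 0.9983

0.9983


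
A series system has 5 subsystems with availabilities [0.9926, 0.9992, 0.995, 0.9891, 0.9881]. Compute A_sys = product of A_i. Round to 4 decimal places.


Subsystems: [0.9926, 0.9992, 0.995, 0.9891, 0.9881]
After subsystem 1 (A=0.9926): product = 0.9926
After subsystem 2 (A=0.9992): product = 0.9918
After subsystem 3 (A=0.995): product = 0.9868
After subsystem 4 (A=0.9891): product = 0.9761
After subsystem 5 (A=0.9881): product = 0.9645
A_sys = 0.9645

0.9645


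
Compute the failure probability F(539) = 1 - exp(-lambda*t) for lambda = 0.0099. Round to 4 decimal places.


lambda = 0.0099, t = 539
lambda * t = 5.3361
exp(-5.3361) = 0.0048
F(t) = 1 - 0.0048
F(t) = 0.9952

0.9952


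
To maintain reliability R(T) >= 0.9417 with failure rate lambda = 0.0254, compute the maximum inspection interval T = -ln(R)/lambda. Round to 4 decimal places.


R_target = 0.9417
lambda = 0.0254
-ln(0.9417) = 0.0601
T = 0.0601 / 0.0254
T = 2.3649

2.3649


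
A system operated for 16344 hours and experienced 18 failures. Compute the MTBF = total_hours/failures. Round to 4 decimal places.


total_hours = 16344
failures = 18
MTBF = 16344 / 18
MTBF = 908.0

908.0


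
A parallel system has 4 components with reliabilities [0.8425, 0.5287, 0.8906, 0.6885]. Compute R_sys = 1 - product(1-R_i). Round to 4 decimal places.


Components: [0.8425, 0.5287, 0.8906, 0.6885]
(1 - 0.8425) = 0.1575, running product = 0.1575
(1 - 0.5287) = 0.4713, running product = 0.0742
(1 - 0.8906) = 0.1094, running product = 0.0081
(1 - 0.6885) = 0.3115, running product = 0.0025
Product of (1-R_i) = 0.0025
R_sys = 1 - 0.0025 = 0.9975

0.9975


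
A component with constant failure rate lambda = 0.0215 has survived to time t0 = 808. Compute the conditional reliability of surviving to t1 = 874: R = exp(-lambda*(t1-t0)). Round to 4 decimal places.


lambda = 0.0215
t0 = 808, t1 = 874
t1 - t0 = 66
lambda * (t1-t0) = 0.0215 * 66 = 1.419
R = exp(-1.419)
R = 0.242

0.242


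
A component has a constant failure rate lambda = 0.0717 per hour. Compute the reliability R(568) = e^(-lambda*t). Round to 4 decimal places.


lambda = 0.0717
t = 568
lambda * t = 40.7256
R(t) = e^(-40.7256)
R(t) = 0.0

0.0


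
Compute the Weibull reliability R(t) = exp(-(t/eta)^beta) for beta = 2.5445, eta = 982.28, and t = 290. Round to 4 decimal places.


beta = 2.5445, eta = 982.28, t = 290
t/eta = 290 / 982.28 = 0.2952
(t/eta)^beta = 0.2952^2.5445 = 0.0449
R(t) = exp(-0.0449)
R(t) = 0.9561

0.9561


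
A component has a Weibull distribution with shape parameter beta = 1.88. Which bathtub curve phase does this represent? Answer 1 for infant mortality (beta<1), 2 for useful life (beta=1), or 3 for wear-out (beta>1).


beta = 1.88
Compare beta to 1:
beta < 1 => infant mortality (phase 1)
beta = 1 => useful life (phase 2)
beta > 1 => wear-out (phase 3)
Since beta = 1.88, this is wear-out (increasing failure rate)
Phase = 3

3


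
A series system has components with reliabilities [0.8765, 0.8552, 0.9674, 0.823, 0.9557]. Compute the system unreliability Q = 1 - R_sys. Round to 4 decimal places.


Components: [0.8765, 0.8552, 0.9674, 0.823, 0.9557]
After component 1: product = 0.8765
After component 2: product = 0.7496
After component 3: product = 0.7251
After component 4: product = 0.5968
After component 5: product = 0.5704
R_sys = 0.5704
Q = 1 - 0.5704 = 0.4296

0.4296


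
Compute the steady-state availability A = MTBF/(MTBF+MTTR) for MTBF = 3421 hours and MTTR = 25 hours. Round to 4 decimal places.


MTBF = 3421
MTTR = 25
MTBF + MTTR = 3446
A = 3421 / 3446
A = 0.9927

0.9927


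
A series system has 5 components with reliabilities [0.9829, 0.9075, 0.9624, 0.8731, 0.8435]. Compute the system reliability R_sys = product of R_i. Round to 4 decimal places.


Components: [0.9829, 0.9075, 0.9624, 0.8731, 0.8435]
After component 1 (R=0.9829): product = 0.9829
After component 2 (R=0.9075): product = 0.892
After component 3 (R=0.9624): product = 0.8584
After component 4 (R=0.8731): product = 0.7495
After component 5 (R=0.8435): product = 0.6322
R_sys = 0.6322

0.6322


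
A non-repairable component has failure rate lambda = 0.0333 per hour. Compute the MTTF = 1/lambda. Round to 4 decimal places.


lambda = 0.0333
MTTF = 1 / 0.0333
MTTF = 30.03

30.03


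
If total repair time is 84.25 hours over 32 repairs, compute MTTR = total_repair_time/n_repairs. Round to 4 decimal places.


total_repair_time = 84.25
n_repairs = 32
MTTR = 84.25 / 32
MTTR = 2.6328

2.6328


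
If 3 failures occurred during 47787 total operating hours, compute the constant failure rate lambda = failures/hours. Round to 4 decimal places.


failures = 3
total_hours = 47787
lambda = 3 / 47787
lambda = 0.0001

0.0001


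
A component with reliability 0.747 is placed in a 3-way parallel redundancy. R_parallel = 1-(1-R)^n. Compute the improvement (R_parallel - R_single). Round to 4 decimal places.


R_single = 0.747, n = 3
1 - R_single = 0.253
(1 - R_single)^n = 0.253^3 = 0.0162
R_parallel = 1 - 0.0162 = 0.9838
Improvement = 0.9838 - 0.747
Improvement = 0.2368

0.2368


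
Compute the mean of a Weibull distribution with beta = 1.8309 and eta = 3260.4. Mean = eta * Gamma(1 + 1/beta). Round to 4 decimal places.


beta = 1.8309, eta = 3260.4
1/beta = 0.5462
1 + 1/beta = 1.5462
Gamma(1.5462) = 0.8886
Mean = 3260.4 * 0.8886
Mean = 2897.1751

2897.1751


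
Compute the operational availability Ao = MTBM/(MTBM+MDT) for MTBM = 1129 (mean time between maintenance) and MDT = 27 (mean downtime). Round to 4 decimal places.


MTBM = 1129
MDT = 27
MTBM + MDT = 1156
Ao = 1129 / 1156
Ao = 0.9766

0.9766


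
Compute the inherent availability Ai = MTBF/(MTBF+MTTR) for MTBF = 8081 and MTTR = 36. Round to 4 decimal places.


MTBF = 8081
MTTR = 36
MTBF + MTTR = 8117
Ai = 8081 / 8117
Ai = 0.9956

0.9956


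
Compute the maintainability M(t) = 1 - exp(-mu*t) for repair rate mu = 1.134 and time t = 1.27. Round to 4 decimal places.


mu = 1.134, t = 1.27
mu * t = 1.134 * 1.27 = 1.4402
exp(-1.4402) = 0.2369
M(t) = 1 - 0.2369
M(t) = 0.7631

0.7631


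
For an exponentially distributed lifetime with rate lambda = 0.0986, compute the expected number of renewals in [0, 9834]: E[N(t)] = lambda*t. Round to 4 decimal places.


lambda = 0.0986
t = 9834
E[N(t)] = lambda * t
E[N(t)] = 0.0986 * 9834
E[N(t)] = 969.6324

969.6324


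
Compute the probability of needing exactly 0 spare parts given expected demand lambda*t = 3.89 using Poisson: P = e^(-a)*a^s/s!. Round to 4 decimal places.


a = 3.89, s = 0
e^(-a) = e^(-3.89) = 0.0204
a^s = 3.89^0 = 1.0
s! = 1
P = 0.0204 * 1.0 / 1
P = 0.0204

0.0204


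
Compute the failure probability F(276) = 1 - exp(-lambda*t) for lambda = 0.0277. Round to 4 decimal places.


lambda = 0.0277, t = 276
lambda * t = 7.6452
exp(-7.6452) = 0.0005
F(t) = 1 - 0.0005
F(t) = 0.9995

0.9995


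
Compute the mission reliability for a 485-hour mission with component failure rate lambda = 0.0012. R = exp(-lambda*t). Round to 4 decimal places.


lambda = 0.0012
mission_time = 485
lambda * t = 0.0012 * 485 = 0.582
R = exp(-0.582)
R = 0.5588

0.5588


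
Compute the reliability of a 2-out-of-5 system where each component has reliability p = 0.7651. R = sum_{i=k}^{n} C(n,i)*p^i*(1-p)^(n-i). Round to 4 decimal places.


k = 2, n = 5, p = 0.7651
i=2: C(5,2)=10 * 0.7651^2 * 0.2349^3 = 0.0759
i=3: C(5,3)=10 * 0.7651^3 * 0.2349^2 = 0.2471
i=4: C(5,4)=5 * 0.7651^4 * 0.2349^1 = 0.4025
i=5: C(5,5)=1 * 0.7651^5 * 0.2349^0 = 0.2622
R = sum of terms = 0.9876

0.9876


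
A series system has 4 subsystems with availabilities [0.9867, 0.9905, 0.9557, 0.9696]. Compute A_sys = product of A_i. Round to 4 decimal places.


Subsystems: [0.9867, 0.9905, 0.9557, 0.9696]
After subsystem 1 (A=0.9867): product = 0.9867
After subsystem 2 (A=0.9905): product = 0.9773
After subsystem 3 (A=0.9557): product = 0.934
After subsystem 4 (A=0.9696): product = 0.9056
A_sys = 0.9056

0.9056


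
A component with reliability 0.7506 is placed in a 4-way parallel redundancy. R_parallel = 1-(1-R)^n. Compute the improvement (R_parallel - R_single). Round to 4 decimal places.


R_single = 0.7506, n = 4
1 - R_single = 0.2494
(1 - R_single)^n = 0.2494^4 = 0.0039
R_parallel = 1 - 0.0039 = 0.9961
Improvement = 0.9961 - 0.7506
Improvement = 0.2455

0.2455


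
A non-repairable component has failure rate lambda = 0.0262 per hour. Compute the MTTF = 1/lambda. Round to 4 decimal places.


lambda = 0.0262
MTTF = 1 / 0.0262
MTTF = 38.1679

38.1679


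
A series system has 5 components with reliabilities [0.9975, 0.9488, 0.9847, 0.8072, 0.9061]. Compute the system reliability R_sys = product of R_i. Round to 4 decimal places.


Components: [0.9975, 0.9488, 0.9847, 0.8072, 0.9061]
After component 1 (R=0.9975): product = 0.9975
After component 2 (R=0.9488): product = 0.9464
After component 3 (R=0.9847): product = 0.9319
After component 4 (R=0.8072): product = 0.7523
After component 5 (R=0.9061): product = 0.6816
R_sys = 0.6816

0.6816


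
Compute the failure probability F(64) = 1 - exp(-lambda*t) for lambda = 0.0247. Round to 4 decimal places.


lambda = 0.0247, t = 64
lambda * t = 1.5808
exp(-1.5808) = 0.2058
F(t) = 1 - 0.2058
F(t) = 0.7942

0.7942


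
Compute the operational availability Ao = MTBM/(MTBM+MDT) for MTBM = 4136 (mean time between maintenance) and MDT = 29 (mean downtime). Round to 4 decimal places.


MTBM = 4136
MDT = 29
MTBM + MDT = 4165
Ao = 4136 / 4165
Ao = 0.993

0.993


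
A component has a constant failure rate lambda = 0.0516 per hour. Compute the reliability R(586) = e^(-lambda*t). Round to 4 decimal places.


lambda = 0.0516
t = 586
lambda * t = 30.2376
R(t) = e^(-30.2376)
R(t) = 0.0

0.0


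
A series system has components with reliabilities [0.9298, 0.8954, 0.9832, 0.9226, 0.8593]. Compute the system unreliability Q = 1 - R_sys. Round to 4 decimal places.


Components: [0.9298, 0.8954, 0.9832, 0.9226, 0.8593]
After component 1: product = 0.9298
After component 2: product = 0.8325
After component 3: product = 0.8186
After component 4: product = 0.7552
After component 5: product = 0.6489
R_sys = 0.6489
Q = 1 - 0.6489 = 0.3511

0.3511


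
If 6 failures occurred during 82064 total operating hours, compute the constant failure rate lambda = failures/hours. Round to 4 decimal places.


failures = 6
total_hours = 82064
lambda = 6 / 82064
lambda = 0.0001

0.0001


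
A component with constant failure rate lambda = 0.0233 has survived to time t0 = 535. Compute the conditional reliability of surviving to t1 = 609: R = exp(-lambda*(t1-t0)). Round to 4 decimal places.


lambda = 0.0233
t0 = 535, t1 = 609
t1 - t0 = 74
lambda * (t1-t0) = 0.0233 * 74 = 1.7242
R = exp(-1.7242)
R = 0.1783

0.1783


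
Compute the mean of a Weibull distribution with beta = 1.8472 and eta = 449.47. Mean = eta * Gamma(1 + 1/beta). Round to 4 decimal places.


beta = 1.8472, eta = 449.47
1/beta = 0.5414
1 + 1/beta = 1.5414
Gamma(1.5414) = 0.8883
Mean = 449.47 * 0.8883
Mean = 399.2493

399.2493


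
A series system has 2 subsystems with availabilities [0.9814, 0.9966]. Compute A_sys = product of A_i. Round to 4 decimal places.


Subsystems: [0.9814, 0.9966]
After subsystem 1 (A=0.9814): product = 0.9814
After subsystem 2 (A=0.9966): product = 0.9781
A_sys = 0.9781

0.9781


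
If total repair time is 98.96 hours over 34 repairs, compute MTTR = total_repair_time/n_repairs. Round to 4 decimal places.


total_repair_time = 98.96
n_repairs = 34
MTTR = 98.96 / 34
MTTR = 2.9106

2.9106


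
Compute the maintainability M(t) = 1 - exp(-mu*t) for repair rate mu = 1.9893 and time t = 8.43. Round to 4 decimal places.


mu = 1.9893, t = 8.43
mu * t = 1.9893 * 8.43 = 16.7698
exp(-16.7698) = 0.0
M(t) = 1 - 0.0
M(t) = 1.0

1.0


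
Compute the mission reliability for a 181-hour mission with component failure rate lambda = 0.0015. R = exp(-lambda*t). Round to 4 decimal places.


lambda = 0.0015
mission_time = 181
lambda * t = 0.0015 * 181 = 0.2715
R = exp(-0.2715)
R = 0.7622

0.7622


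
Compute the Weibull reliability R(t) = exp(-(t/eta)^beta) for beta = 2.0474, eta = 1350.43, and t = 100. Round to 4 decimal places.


beta = 2.0474, eta = 1350.43, t = 100
t/eta = 100 / 1350.43 = 0.0741
(t/eta)^beta = 0.0741^2.0474 = 0.0048
R(t) = exp(-0.0048)
R(t) = 0.9952

0.9952


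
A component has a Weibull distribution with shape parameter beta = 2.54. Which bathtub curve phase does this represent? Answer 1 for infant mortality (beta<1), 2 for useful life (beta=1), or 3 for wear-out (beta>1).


beta = 2.54
Compare beta to 1:
beta < 1 => infant mortality (phase 1)
beta = 1 => useful life (phase 2)
beta > 1 => wear-out (phase 3)
Since beta = 2.54, this is wear-out (increasing failure rate)
Phase = 3

3


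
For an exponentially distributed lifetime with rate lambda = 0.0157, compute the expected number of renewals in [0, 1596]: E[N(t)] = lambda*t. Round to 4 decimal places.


lambda = 0.0157
t = 1596
E[N(t)] = lambda * t
E[N(t)] = 0.0157 * 1596
E[N(t)] = 25.0572

25.0572


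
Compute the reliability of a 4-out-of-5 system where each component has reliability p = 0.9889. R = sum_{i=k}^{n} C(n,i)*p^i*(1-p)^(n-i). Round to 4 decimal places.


k = 4, n = 5, p = 0.9889
i=4: C(5,4)=5 * 0.9889^4 * 0.0111^1 = 0.0531
i=5: C(5,5)=1 * 0.9889^5 * 0.0111^0 = 0.9457
R = sum of terms = 0.9988

0.9988


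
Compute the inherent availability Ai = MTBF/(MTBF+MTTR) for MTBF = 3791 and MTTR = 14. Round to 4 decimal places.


MTBF = 3791
MTTR = 14
MTBF + MTTR = 3805
Ai = 3791 / 3805
Ai = 0.9963

0.9963


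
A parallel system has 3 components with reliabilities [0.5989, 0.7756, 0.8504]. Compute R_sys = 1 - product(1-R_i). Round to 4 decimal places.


Components: [0.5989, 0.7756, 0.8504]
(1 - 0.5989) = 0.4011, running product = 0.4011
(1 - 0.7756) = 0.2244, running product = 0.09
(1 - 0.8504) = 0.1496, running product = 0.0135
Product of (1-R_i) = 0.0135
R_sys = 1 - 0.0135 = 0.9865

0.9865


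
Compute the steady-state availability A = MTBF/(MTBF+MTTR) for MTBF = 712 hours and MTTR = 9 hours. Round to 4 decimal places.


MTBF = 712
MTTR = 9
MTBF + MTTR = 721
A = 712 / 721
A = 0.9875

0.9875


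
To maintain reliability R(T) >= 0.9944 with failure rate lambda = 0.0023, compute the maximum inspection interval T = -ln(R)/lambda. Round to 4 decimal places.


R_target = 0.9944
lambda = 0.0023
-ln(0.9944) = 0.0056
T = 0.0056 / 0.0023
T = 2.4416

2.4416


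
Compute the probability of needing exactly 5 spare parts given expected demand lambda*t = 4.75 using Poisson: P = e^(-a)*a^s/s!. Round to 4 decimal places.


a = 4.75, s = 5
e^(-a) = e^(-4.75) = 0.0087
a^s = 4.75^5 = 2418.0654
s! = 120
P = 0.0087 * 2418.0654 / 120
P = 0.1743

0.1743


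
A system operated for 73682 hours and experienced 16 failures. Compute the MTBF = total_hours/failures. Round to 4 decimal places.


total_hours = 73682
failures = 16
MTBF = 73682 / 16
MTBF = 4605.125

4605.125


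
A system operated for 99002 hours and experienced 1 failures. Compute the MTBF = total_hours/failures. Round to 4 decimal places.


total_hours = 99002
failures = 1
MTBF = 99002 / 1
MTBF = 99002.0

99002.0


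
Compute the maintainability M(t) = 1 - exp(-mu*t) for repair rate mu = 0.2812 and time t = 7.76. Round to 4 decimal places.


mu = 0.2812, t = 7.76
mu * t = 0.2812 * 7.76 = 2.1821
exp(-2.1821) = 0.1128
M(t) = 1 - 0.1128
M(t) = 0.8872

0.8872


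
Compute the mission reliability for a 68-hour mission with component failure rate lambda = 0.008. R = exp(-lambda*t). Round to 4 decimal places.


lambda = 0.008
mission_time = 68
lambda * t = 0.008 * 68 = 0.544
R = exp(-0.544)
R = 0.5804

0.5804


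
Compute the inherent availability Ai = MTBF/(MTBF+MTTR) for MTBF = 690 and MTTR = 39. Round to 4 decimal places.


MTBF = 690
MTTR = 39
MTBF + MTTR = 729
Ai = 690 / 729
Ai = 0.9465

0.9465


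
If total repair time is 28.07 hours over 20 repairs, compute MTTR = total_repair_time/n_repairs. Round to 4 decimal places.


total_repair_time = 28.07
n_repairs = 20
MTTR = 28.07 / 20
MTTR = 1.4035

1.4035


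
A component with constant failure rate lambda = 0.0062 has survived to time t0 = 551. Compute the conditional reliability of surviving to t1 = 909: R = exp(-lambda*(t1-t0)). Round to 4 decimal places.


lambda = 0.0062
t0 = 551, t1 = 909
t1 - t0 = 358
lambda * (t1-t0) = 0.0062 * 358 = 2.2196
R = exp(-2.2196)
R = 0.1087

0.1087


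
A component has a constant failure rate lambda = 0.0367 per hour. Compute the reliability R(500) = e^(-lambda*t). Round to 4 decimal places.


lambda = 0.0367
t = 500
lambda * t = 18.35
R(t) = e^(-18.35)
R(t) = 0.0

0.0


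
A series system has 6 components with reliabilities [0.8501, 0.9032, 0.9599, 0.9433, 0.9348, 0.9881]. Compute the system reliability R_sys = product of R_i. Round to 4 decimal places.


Components: [0.8501, 0.9032, 0.9599, 0.9433, 0.9348, 0.9881]
After component 1 (R=0.8501): product = 0.8501
After component 2 (R=0.9032): product = 0.7678
After component 3 (R=0.9599): product = 0.737
After component 4 (R=0.9433): product = 0.6952
After component 5 (R=0.9348): product = 0.6499
After component 6 (R=0.9881): product = 0.6422
R_sys = 0.6422

0.6422


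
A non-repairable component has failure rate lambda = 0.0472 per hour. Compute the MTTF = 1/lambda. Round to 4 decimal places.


lambda = 0.0472
MTTF = 1 / 0.0472
MTTF = 21.1864

21.1864


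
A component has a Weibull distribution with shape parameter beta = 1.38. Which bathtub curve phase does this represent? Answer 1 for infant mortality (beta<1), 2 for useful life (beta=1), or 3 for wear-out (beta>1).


beta = 1.38
Compare beta to 1:
beta < 1 => infant mortality (phase 1)
beta = 1 => useful life (phase 2)
beta > 1 => wear-out (phase 3)
Since beta = 1.38, this is wear-out (increasing failure rate)
Phase = 3

3


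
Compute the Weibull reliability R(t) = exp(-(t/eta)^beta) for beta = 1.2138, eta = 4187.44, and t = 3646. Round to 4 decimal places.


beta = 1.2138, eta = 4187.44, t = 3646
t/eta = 3646 / 4187.44 = 0.8707
(t/eta)^beta = 0.8707^1.2138 = 0.8453
R(t) = exp(-0.8453)
R(t) = 0.4294

0.4294


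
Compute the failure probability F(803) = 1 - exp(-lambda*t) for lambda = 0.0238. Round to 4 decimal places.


lambda = 0.0238, t = 803
lambda * t = 19.1114
exp(-19.1114) = 0.0
F(t) = 1 - 0.0
F(t) = 1.0

1.0


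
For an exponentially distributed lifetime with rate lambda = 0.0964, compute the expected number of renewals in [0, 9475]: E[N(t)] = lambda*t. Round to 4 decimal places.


lambda = 0.0964
t = 9475
E[N(t)] = lambda * t
E[N(t)] = 0.0964 * 9475
E[N(t)] = 913.39

913.39


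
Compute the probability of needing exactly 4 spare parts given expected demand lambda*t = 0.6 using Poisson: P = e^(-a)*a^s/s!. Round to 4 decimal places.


a = 0.6, s = 4
e^(-a) = e^(-0.6) = 0.5488
a^s = 0.6^4 = 0.1296
s! = 24
P = 0.5488 * 0.1296 / 24
P = 0.003

0.003


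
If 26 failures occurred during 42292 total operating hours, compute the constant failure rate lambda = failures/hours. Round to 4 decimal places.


failures = 26
total_hours = 42292
lambda = 26 / 42292
lambda = 0.0006

0.0006


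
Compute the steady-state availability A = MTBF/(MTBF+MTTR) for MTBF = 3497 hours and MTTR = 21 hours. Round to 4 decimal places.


MTBF = 3497
MTTR = 21
MTBF + MTTR = 3518
A = 3497 / 3518
A = 0.994

0.994


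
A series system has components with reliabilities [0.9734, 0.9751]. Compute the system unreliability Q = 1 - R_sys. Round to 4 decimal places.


Components: [0.9734, 0.9751]
After component 1: product = 0.9734
After component 2: product = 0.9492
R_sys = 0.9492
Q = 1 - 0.9492 = 0.0508

0.0508


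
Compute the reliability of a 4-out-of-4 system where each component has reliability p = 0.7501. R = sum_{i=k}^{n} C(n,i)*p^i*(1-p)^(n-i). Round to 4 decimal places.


k = 4, n = 4, p = 0.7501
i=4: C(4,4)=1 * 0.7501^4 * 0.2499^0 = 0.3166
R = sum of terms = 0.3166

0.3166


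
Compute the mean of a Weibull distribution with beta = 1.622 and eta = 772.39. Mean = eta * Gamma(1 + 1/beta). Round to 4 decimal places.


beta = 1.622, eta = 772.39
1/beta = 0.6165
1 + 1/beta = 1.6165
Gamma(1.6165) = 0.8955
Mean = 772.39 * 0.8955
Mean = 691.6618

691.6618


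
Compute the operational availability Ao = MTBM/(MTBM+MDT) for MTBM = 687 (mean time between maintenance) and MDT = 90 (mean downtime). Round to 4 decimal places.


MTBM = 687
MDT = 90
MTBM + MDT = 777
Ao = 687 / 777
Ao = 0.8842

0.8842


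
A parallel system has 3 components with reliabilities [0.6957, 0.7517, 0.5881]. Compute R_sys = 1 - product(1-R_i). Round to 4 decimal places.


Components: [0.6957, 0.7517, 0.5881]
(1 - 0.6957) = 0.3043, running product = 0.3043
(1 - 0.7517) = 0.2483, running product = 0.0756
(1 - 0.5881) = 0.4119, running product = 0.0311
Product of (1-R_i) = 0.0311
R_sys = 1 - 0.0311 = 0.9689

0.9689


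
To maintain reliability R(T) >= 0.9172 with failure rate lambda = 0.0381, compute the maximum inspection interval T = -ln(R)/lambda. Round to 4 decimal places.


R_target = 0.9172
lambda = 0.0381
-ln(0.9172) = 0.0864
T = 0.0864 / 0.0381
T = 2.2685

2.2685


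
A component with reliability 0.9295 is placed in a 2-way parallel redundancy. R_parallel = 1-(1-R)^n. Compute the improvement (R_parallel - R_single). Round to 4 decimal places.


R_single = 0.9295, n = 2
1 - R_single = 0.0705
(1 - R_single)^n = 0.0705^2 = 0.005
R_parallel = 1 - 0.005 = 0.995
Improvement = 0.995 - 0.9295
Improvement = 0.0655

0.0655


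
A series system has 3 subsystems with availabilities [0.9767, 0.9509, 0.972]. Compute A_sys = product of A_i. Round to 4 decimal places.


Subsystems: [0.9767, 0.9509, 0.972]
After subsystem 1 (A=0.9767): product = 0.9767
After subsystem 2 (A=0.9509): product = 0.9287
After subsystem 3 (A=0.972): product = 0.9027
A_sys = 0.9027

0.9027


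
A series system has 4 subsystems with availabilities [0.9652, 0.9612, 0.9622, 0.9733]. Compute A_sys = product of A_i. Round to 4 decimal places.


Subsystems: [0.9652, 0.9612, 0.9622, 0.9733]
After subsystem 1 (A=0.9652): product = 0.9652
After subsystem 2 (A=0.9612): product = 0.9278
After subsystem 3 (A=0.9622): product = 0.8927
After subsystem 4 (A=0.9733): product = 0.8688
A_sys = 0.8688

0.8688


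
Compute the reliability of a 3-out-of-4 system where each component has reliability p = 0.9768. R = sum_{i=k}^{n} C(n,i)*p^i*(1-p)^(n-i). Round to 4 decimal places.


k = 3, n = 4, p = 0.9768
i=3: C(4,3)=4 * 0.9768^3 * 0.0232^1 = 0.0865
i=4: C(4,4)=1 * 0.9768^4 * 0.0232^0 = 0.9104
R = sum of terms = 0.9969

0.9969


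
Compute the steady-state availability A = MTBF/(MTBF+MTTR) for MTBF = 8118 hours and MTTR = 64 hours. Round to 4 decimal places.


MTBF = 8118
MTTR = 64
MTBF + MTTR = 8182
A = 8118 / 8182
A = 0.9922

0.9922


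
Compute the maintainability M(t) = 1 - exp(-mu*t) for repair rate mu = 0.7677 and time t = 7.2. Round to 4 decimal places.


mu = 0.7677, t = 7.2
mu * t = 0.7677 * 7.2 = 5.5274
exp(-5.5274) = 0.004
M(t) = 1 - 0.004
M(t) = 0.996

0.996


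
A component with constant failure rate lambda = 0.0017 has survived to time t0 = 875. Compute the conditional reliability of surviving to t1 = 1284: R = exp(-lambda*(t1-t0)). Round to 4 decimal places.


lambda = 0.0017
t0 = 875, t1 = 1284
t1 - t0 = 409
lambda * (t1-t0) = 0.0017 * 409 = 0.6953
R = exp(-0.6953)
R = 0.4989

0.4989


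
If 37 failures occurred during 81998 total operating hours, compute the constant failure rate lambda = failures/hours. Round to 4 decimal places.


failures = 37
total_hours = 81998
lambda = 37 / 81998
lambda = 0.0005

0.0005


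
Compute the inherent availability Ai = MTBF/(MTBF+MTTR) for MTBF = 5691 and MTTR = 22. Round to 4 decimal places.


MTBF = 5691
MTTR = 22
MTBF + MTTR = 5713
Ai = 5691 / 5713
Ai = 0.9961

0.9961


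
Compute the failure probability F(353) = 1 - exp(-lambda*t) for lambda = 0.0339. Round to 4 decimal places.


lambda = 0.0339, t = 353
lambda * t = 11.9667
exp(-11.9667) = 0.0
F(t) = 1 - 0.0
F(t) = 1.0

1.0


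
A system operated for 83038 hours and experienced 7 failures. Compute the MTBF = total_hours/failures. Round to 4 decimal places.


total_hours = 83038
failures = 7
MTBF = 83038 / 7
MTBF = 11862.5714

11862.5714


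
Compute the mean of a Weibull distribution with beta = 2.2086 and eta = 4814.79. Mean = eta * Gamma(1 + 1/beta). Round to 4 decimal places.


beta = 2.2086, eta = 4814.79
1/beta = 0.4528
1 + 1/beta = 1.4528
Gamma(1.4528) = 0.8856
Mean = 4814.79 * 0.8856
Mean = 4264.1557

4264.1557


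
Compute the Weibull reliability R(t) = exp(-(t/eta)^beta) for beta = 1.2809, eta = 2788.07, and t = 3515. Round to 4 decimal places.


beta = 1.2809, eta = 2788.07, t = 3515
t/eta = 3515 / 2788.07 = 1.2607
(t/eta)^beta = 1.2607^1.2809 = 1.3455
R(t) = exp(-1.3455)
R(t) = 0.2604

0.2604


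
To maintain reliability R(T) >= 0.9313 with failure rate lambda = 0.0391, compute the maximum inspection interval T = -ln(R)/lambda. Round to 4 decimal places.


R_target = 0.9313
lambda = 0.0391
-ln(0.9313) = 0.0712
T = 0.0712 / 0.0391
T = 1.8203

1.8203


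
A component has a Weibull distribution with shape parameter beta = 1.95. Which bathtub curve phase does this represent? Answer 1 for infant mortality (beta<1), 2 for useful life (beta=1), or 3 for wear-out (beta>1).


beta = 1.95
Compare beta to 1:
beta < 1 => infant mortality (phase 1)
beta = 1 => useful life (phase 2)
beta > 1 => wear-out (phase 3)
Since beta = 1.95, this is wear-out (increasing failure rate)
Phase = 3

3


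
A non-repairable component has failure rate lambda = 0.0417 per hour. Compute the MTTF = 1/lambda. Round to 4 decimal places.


lambda = 0.0417
MTTF = 1 / 0.0417
MTTF = 23.9808

23.9808


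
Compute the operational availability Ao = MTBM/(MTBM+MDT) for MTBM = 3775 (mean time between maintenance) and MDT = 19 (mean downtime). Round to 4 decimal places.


MTBM = 3775
MDT = 19
MTBM + MDT = 3794
Ao = 3775 / 3794
Ao = 0.995

0.995


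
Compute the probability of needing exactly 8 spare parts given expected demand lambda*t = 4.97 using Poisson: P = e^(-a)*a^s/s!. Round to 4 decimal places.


a = 4.97, s = 8
e^(-a) = e^(-4.97) = 0.0069
a^s = 4.97^8 = 372264.0603
s! = 40320
P = 0.0069 * 372264.0603 / 40320
P = 0.0641

0.0641


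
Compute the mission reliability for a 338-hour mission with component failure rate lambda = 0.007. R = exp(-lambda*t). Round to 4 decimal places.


lambda = 0.007
mission_time = 338
lambda * t = 0.007 * 338 = 2.366
R = exp(-2.366)
R = 0.0939

0.0939


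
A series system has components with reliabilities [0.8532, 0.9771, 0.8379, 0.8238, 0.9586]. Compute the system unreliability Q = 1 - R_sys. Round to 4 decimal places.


Components: [0.8532, 0.9771, 0.8379, 0.8238, 0.9586]
After component 1: product = 0.8532
After component 2: product = 0.8337
After component 3: product = 0.6985
After component 4: product = 0.5754
After component 5: product = 0.5516
R_sys = 0.5516
Q = 1 - 0.5516 = 0.4484

0.4484


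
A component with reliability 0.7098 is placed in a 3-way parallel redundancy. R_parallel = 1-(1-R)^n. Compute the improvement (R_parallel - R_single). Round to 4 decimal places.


R_single = 0.7098, n = 3
1 - R_single = 0.2902
(1 - R_single)^n = 0.2902^3 = 0.0244
R_parallel = 1 - 0.0244 = 0.9756
Improvement = 0.9756 - 0.7098
Improvement = 0.2658

0.2658


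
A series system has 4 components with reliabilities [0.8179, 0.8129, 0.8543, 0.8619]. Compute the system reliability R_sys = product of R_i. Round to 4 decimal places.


Components: [0.8179, 0.8129, 0.8543, 0.8619]
After component 1 (R=0.8179): product = 0.8179
After component 2 (R=0.8129): product = 0.6649
After component 3 (R=0.8543): product = 0.568
After component 4 (R=0.8619): product = 0.4896
R_sys = 0.4896

0.4896


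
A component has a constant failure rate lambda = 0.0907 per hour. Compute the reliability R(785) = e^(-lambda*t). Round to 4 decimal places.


lambda = 0.0907
t = 785
lambda * t = 71.1995
R(t) = e^(-71.1995)
R(t) = 0.0

0.0


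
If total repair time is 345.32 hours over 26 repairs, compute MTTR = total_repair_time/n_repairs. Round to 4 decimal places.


total_repair_time = 345.32
n_repairs = 26
MTTR = 345.32 / 26
MTTR = 13.2815

13.2815


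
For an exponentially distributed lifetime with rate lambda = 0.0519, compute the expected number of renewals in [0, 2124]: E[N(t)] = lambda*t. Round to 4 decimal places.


lambda = 0.0519
t = 2124
E[N(t)] = lambda * t
E[N(t)] = 0.0519 * 2124
E[N(t)] = 110.2356

110.2356


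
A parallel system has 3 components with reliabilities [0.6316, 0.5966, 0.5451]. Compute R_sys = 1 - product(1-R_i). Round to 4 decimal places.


Components: [0.6316, 0.5966, 0.5451]
(1 - 0.6316) = 0.3684, running product = 0.3684
(1 - 0.5966) = 0.4034, running product = 0.1486
(1 - 0.5451) = 0.4549, running product = 0.0676
Product of (1-R_i) = 0.0676
R_sys = 1 - 0.0676 = 0.9324

0.9324


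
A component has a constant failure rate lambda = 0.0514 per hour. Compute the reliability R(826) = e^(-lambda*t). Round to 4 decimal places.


lambda = 0.0514
t = 826
lambda * t = 42.4564
R(t) = e^(-42.4564)
R(t) = 0.0

0.0


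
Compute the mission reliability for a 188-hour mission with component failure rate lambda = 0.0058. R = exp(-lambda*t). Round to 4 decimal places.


lambda = 0.0058
mission_time = 188
lambda * t = 0.0058 * 188 = 1.0904
R = exp(-1.0904)
R = 0.3361

0.3361


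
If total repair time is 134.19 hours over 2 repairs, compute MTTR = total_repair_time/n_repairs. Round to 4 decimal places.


total_repair_time = 134.19
n_repairs = 2
MTTR = 134.19 / 2
MTTR = 67.095

67.095


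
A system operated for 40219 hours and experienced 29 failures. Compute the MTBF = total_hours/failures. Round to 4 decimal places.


total_hours = 40219
failures = 29
MTBF = 40219 / 29
MTBF = 1386.8621

1386.8621


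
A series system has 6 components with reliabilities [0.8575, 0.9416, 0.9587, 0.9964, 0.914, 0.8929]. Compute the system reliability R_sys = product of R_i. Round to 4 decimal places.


Components: [0.8575, 0.9416, 0.9587, 0.9964, 0.914, 0.8929]
After component 1 (R=0.8575): product = 0.8575
After component 2 (R=0.9416): product = 0.8074
After component 3 (R=0.9587): product = 0.7741
After component 4 (R=0.9964): product = 0.7713
After component 5 (R=0.914): product = 0.705
After component 6 (R=0.8929): product = 0.6295
R_sys = 0.6295

0.6295


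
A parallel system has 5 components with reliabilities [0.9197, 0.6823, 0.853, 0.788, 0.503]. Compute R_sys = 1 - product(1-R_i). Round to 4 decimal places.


Components: [0.9197, 0.6823, 0.853, 0.788, 0.503]
(1 - 0.9197) = 0.0803, running product = 0.0803
(1 - 0.6823) = 0.3177, running product = 0.0255
(1 - 0.853) = 0.147, running product = 0.0038
(1 - 0.788) = 0.212, running product = 0.0008
(1 - 0.503) = 0.497, running product = 0.0004
Product of (1-R_i) = 0.0004
R_sys = 1 - 0.0004 = 0.9996

0.9996


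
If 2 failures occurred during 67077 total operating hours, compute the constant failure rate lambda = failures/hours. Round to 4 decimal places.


failures = 2
total_hours = 67077
lambda = 2 / 67077
lambda = 0.0

0.0


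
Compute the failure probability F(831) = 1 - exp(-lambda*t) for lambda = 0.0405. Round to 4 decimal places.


lambda = 0.0405, t = 831
lambda * t = 33.6555
exp(-33.6555) = 0.0
F(t) = 1 - 0.0
F(t) = 1.0

1.0


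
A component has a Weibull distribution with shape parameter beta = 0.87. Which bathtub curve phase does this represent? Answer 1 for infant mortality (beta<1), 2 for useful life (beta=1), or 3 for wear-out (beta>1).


beta = 0.87
Compare beta to 1:
beta < 1 => infant mortality (phase 1)
beta = 1 => useful life (phase 2)
beta > 1 => wear-out (phase 3)
Since beta = 0.87, this is infant mortality (decreasing failure rate)
Phase = 1

1


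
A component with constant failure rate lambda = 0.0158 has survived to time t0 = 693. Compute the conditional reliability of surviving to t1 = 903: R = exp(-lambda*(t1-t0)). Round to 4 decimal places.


lambda = 0.0158
t0 = 693, t1 = 903
t1 - t0 = 210
lambda * (t1-t0) = 0.0158 * 210 = 3.318
R = exp(-3.318)
R = 0.0362

0.0362


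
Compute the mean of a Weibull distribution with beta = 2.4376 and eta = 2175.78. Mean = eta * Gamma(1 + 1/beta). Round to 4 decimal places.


beta = 2.4376, eta = 2175.78
1/beta = 0.4102
1 + 1/beta = 1.4102
Gamma(1.4102) = 0.8868
Mean = 2175.78 * 0.8868
Mean = 1929.3812

1929.3812


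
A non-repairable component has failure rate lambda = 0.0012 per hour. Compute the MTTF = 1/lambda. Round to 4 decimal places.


lambda = 0.0012
MTTF = 1 / 0.0012
MTTF = 833.3333

833.3333


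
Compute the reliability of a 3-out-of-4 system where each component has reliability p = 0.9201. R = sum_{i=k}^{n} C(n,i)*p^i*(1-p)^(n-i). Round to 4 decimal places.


k = 3, n = 4, p = 0.9201
i=3: C(4,3)=4 * 0.9201^3 * 0.0799^1 = 0.2489
i=4: C(4,4)=1 * 0.9201^4 * 0.0799^0 = 0.7167
R = sum of terms = 0.9657

0.9657


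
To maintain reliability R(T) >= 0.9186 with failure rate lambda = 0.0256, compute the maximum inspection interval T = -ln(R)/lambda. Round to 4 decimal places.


R_target = 0.9186
lambda = 0.0256
-ln(0.9186) = 0.0849
T = 0.0849 / 0.0256
T = 3.3166

3.3166


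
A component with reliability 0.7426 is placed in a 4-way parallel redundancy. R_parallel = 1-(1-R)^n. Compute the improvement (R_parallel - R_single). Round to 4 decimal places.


R_single = 0.7426, n = 4
1 - R_single = 0.2574
(1 - R_single)^n = 0.2574^4 = 0.0044
R_parallel = 1 - 0.0044 = 0.9956
Improvement = 0.9956 - 0.7426
Improvement = 0.253

0.253


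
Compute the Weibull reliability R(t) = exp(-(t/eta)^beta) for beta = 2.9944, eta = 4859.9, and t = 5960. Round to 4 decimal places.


beta = 2.9944, eta = 4859.9, t = 5960
t/eta = 5960 / 4859.9 = 1.2264
(t/eta)^beta = 1.2264^2.9944 = 1.8423
R(t) = exp(-1.8423)
R(t) = 0.1585

0.1585


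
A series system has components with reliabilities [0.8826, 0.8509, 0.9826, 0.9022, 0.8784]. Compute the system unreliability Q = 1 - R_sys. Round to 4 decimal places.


Components: [0.8826, 0.8509, 0.9826, 0.9022, 0.8784]
After component 1: product = 0.8826
After component 2: product = 0.751
After component 3: product = 0.7379
After component 4: product = 0.6658
After component 5: product = 0.5848
R_sys = 0.5848
Q = 1 - 0.5848 = 0.4152

0.4152


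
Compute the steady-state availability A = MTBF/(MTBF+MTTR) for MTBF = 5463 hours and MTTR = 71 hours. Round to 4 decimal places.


MTBF = 5463
MTTR = 71
MTBF + MTTR = 5534
A = 5463 / 5534
A = 0.9872

0.9872


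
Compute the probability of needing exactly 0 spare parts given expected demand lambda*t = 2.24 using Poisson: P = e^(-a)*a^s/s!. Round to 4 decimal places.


a = 2.24, s = 0
e^(-a) = e^(-2.24) = 0.1065
a^s = 2.24^0 = 1.0
s! = 1
P = 0.1065 * 1.0 / 1
P = 0.1065

0.1065
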